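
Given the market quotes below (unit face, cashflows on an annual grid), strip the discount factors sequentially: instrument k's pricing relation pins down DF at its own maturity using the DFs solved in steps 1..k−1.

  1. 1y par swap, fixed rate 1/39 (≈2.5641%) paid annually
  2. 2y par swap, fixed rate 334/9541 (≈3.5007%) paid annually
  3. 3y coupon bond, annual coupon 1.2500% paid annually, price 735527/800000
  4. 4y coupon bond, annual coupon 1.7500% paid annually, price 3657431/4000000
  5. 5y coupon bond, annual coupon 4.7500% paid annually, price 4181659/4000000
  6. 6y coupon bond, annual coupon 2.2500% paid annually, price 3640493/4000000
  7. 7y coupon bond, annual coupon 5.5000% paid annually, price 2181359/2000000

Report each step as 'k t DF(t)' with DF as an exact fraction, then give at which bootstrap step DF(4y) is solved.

1 1 39/40
2 2 2333/2500
3 3 1769/2000
4 4 4253/5000
5 5 1041/1250
6 6 1979/2500
7 7 949/1250
DF(4y) is solved at step 4

step 1 [1y] swap r/1=1/39: DF=(1 − 1/39·(0))/(1+1/39) = 39/40 ≈ 0.975000
step 2 [2y] swap r/1=334/9541: DF=(1 − 334/9541·(0.975000))/(1+334/9541) = 2333/2500 ≈ 0.933200
step 3 [3y] bond c/1=1/80: DF=(735527/800000 − 1/80·(0.975000+0.933200))/(1+1/80) = 1769/2000 ≈ 0.884500
step 4 [4y] bond c/1=7/400: DF=(3657431/4000000 − 7/400·(0.975000+0.933200+0.884500))/(1+7/400) = 4253/5000 ≈ 0.850600
step 5 [5y] bond c/1=19/400: DF=(4181659/4000000 − 19/400·(0.975000+0.933200+0.884500+0.850600))/(1+19/400) = 1041/1250 ≈ 0.832800
step 6 [6y] bond c/1=9/400: DF=(3640493/4000000 − 9/400·(0.975000+0.933200+0.884500+0.850600+0.832800))/(1+9/400) = 1979/2500 ≈ 0.791600
step 7 [7y] bond c/1=11/200: DF=(2181359/2000000 − 11/200·(0.975000+0.933200+0.884500+0.850600+0.832800+0.791600))/(1+11/200) = 949/1250 ≈ 0.759200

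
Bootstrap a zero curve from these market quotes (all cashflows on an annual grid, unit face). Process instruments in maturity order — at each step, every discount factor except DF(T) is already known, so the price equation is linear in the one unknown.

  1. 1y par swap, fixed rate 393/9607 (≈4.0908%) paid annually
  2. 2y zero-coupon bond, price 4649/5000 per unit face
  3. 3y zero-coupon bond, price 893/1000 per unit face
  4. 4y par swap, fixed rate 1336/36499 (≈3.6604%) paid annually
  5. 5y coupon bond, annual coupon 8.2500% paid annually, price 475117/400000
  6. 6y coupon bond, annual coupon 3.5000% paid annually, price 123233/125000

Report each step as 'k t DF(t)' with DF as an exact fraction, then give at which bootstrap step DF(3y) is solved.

1 1 9607/10000
2 2 4649/5000
3 3 893/1000
4 4 1083/1250
5 5 8191/10000
6 6 4007/5000
DF(3y) is solved at step 3

step 1 [1y] swap r/1=393/9607: DF=(1 − 393/9607·(0))/(1+393/9607) = 9607/10000 ≈ 0.960700
step 2 [2y] zero: DF = P = 4649/5000 ≈ 0.929800
step 3 [3y] zero: DF = P = 893/1000 ≈ 0.893000
step 4 [4y] swap r/1=1336/36499: DF=(1 − 1336/36499·(0.960700+0.929800+0.893000))/(1+1336/36499) = 1083/1250 ≈ 0.866400
step 5 [5y] bond c/1=33/400: DF=(475117/400000 − 33/400·(0.960700+0.929800+0.893000+0.866400))/(1+33/400) = 8191/10000 ≈ 0.819100
step 6 [6y] bond c/1=7/200: DF=(123233/125000 − 7/200·(0.960700+0.929800+0.893000+0.866400+0.819100))/(1+7/200) = 4007/5000 ≈ 0.801400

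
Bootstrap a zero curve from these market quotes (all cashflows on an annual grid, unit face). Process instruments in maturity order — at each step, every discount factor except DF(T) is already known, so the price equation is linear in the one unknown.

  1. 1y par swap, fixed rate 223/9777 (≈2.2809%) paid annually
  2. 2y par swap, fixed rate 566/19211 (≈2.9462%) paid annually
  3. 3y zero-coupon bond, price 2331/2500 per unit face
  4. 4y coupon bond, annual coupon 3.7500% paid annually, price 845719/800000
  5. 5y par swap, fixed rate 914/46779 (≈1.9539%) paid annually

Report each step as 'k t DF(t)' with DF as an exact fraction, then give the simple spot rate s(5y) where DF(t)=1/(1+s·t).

1 1 9777/10000
2 2 4717/5000
3 3 2331/2500
4 4 4579/5000
5 5 4543/5000
s(5y) = (1/(4543/5000) − 1)/(5) = 457/22715 ≈ 2.0119%

step 1 [1y] swap r/1=223/9777: DF=(1 − 223/9777·(0))/(1+223/9777) = 9777/10000 ≈ 0.977700
step 2 [2y] swap r/1=566/19211: DF=(1 − 566/19211·(0.977700))/(1+566/19211) = 4717/5000 ≈ 0.943400
step 3 [3y] zero: DF = P = 2331/2500 ≈ 0.932400
step 4 [4y] bond c/1=3/80: DF=(845719/800000 − 3/80·(0.977700+0.943400+0.932400))/(1+3/80) = 4579/5000 ≈ 0.915800
step 5 [5y] swap r/1=914/46779: DF=(1 − 914/46779·(0.977700+0.943400+0.932400+0.915800))/(1+914/46779) = 4543/5000 ≈ 0.908600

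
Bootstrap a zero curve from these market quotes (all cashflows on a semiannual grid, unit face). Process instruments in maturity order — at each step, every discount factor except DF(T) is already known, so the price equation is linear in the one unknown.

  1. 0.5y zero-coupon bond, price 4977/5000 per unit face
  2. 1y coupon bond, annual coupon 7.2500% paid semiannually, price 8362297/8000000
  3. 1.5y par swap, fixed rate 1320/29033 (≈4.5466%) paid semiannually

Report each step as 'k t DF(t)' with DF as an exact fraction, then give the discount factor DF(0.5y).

1 1/2 4977/5000
2 1 9739/10000
3 3/2 467/500
DF(0.5y) = 4977/5000 ≈ 0.995400

step 1 [0.5y] zero: DF = P = 4977/5000 ≈ 0.995400
step 2 [1y] bond c/2=29/800: DF=(8362297/8000000 − 29/800·(0.995400))/(1+29/800) = 9739/10000 ≈ 0.973900
step 3 [1.5y] swap r/2=660/29033: DF=(1 − 660/29033·(0.995400+0.973900))/(1+660/29033) = 467/500 ≈ 0.934000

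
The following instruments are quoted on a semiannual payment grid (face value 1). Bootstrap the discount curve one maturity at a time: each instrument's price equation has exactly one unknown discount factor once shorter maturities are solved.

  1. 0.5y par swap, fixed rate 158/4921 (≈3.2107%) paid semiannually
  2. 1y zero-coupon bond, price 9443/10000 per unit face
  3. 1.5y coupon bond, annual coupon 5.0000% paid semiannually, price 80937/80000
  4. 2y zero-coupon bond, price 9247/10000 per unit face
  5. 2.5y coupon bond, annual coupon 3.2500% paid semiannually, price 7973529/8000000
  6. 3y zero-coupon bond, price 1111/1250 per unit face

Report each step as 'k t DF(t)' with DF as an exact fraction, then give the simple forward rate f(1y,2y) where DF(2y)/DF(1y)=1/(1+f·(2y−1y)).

step 1 [0.5y] swap r/2=79/4921: DF=(1 − 79/4921·(0))/(1+79/4921) = 4921/5000 ≈ 0.984200
step 2 [1y] zero: DF = P = 9443/10000 ≈ 0.944300
step 3 [1.5y] bond c/2=1/40: DF=(80937/80000 − 1/40·(0.984200+0.944300))/(1+1/40) = 47/50 ≈ 0.940000
step 4 [2y] zero: DF = P = 9247/10000 ≈ 0.924700
step 5 [2.5y] bond c/2=13/800: DF=(7973529/8000000 − 13/800·(0.984200+0.944300+0.940000+0.924700))/(1+13/800) = 9201/10000 ≈ 0.920100
step 6 [3y] zero: DF = P = 1111/1250 ≈ 0.888800

1 1/2 4921/5000
2 1 9443/10000
3 3/2 47/50
4 2 9247/10000
5 5/2 9201/10000
6 3 1111/1250
f(1y,2y) = ((9443/10000)/(9247/10000) − 1)/(1) = 28/1321 ≈ 2.1196%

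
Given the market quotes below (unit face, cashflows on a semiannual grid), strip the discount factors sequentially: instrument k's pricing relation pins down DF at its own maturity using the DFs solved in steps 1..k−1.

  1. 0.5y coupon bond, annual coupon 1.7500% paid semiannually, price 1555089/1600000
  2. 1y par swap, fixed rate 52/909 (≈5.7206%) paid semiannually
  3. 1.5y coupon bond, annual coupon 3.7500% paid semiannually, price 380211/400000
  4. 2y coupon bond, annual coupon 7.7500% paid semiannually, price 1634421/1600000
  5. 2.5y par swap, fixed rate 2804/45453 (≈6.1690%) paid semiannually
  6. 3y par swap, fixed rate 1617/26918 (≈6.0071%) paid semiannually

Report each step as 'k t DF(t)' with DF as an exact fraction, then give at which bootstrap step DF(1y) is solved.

1 1/2 1927/2000
2 1 4727/5000
3 3/2 8979/10000
4 2 8787/10000
5 5/2 4299/5000
6 3 8383/10000
DF(1y) is solved at step 2

step 1 [0.5y] bond c/2=7/800: DF=(1555089/1600000 − 7/800·(0))/(1+7/800) = 1927/2000 ≈ 0.963500
step 2 [1y] swap r/2=26/909: DF=(1 − 26/909·(0.963500))/(1+26/909) = 4727/5000 ≈ 0.945400
step 3 [1.5y] bond c/2=3/160: DF=(380211/400000 − 3/160·(0.963500+0.945400))/(1+3/160) = 8979/10000 ≈ 0.897900
step 4 [2y] bond c/2=31/800: DF=(1634421/1600000 − 31/800·(0.963500+0.945400+0.897900))/(1+31/800) = 8787/10000 ≈ 0.878700
step 5 [2.5y] swap r/2=1402/45453: DF=(1 − 1402/45453·(0.963500+0.945400+0.897900+0.878700))/(1+1402/45453) = 4299/5000 ≈ 0.859800
step 6 [3y] swap r/2=1617/53836: DF=(1 − 1617/53836·(0.963500+0.945400+0.897900+0.878700+0.859800))/(1+1617/53836) = 8383/10000 ≈ 0.838300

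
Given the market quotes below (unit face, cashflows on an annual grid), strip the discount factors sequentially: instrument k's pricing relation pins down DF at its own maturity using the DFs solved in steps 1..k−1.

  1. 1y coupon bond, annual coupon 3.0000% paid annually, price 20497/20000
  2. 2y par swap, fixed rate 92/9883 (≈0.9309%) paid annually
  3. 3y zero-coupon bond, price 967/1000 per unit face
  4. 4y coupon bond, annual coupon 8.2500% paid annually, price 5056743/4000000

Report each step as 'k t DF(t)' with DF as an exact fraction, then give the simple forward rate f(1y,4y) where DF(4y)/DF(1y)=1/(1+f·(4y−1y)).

1 1 199/200
2 2 1227/1250
3 3 967/1000
4 4 1887/2000
f(1y,4y) = ((199/200)/(1887/2000) − 1)/(3) = 103/5661 ≈ 1.8195%

step 1 [1y] bond c/1=3/100: DF=(20497/20000 − 3/100·(0))/(1+3/100) = 199/200 ≈ 0.995000
step 2 [2y] swap r/1=92/9883: DF=(1 − 92/9883·(0.995000))/(1+92/9883) = 1227/1250 ≈ 0.981600
step 3 [3y] zero: DF = P = 967/1000 ≈ 0.967000
step 4 [4y] bond c/1=33/400: DF=(5056743/4000000 − 33/400·(0.995000+0.981600+0.967000))/(1+33/400) = 1887/2000 ≈ 0.943500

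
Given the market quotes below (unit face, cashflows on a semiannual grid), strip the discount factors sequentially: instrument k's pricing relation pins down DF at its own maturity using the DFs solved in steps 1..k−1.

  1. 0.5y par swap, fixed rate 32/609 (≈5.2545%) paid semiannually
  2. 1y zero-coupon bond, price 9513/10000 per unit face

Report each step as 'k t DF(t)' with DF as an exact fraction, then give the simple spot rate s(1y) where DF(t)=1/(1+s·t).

1 1/2 609/625
2 1 9513/10000
s(1y) = (1/(9513/10000) − 1)/(1) = 487/9513 ≈ 5.1193%

step 1 [0.5y] swap r/2=16/609: DF=(1 − 16/609·(0))/(1+16/609) = 609/625 ≈ 0.974400
step 2 [1y] zero: DF = P = 9513/10000 ≈ 0.951300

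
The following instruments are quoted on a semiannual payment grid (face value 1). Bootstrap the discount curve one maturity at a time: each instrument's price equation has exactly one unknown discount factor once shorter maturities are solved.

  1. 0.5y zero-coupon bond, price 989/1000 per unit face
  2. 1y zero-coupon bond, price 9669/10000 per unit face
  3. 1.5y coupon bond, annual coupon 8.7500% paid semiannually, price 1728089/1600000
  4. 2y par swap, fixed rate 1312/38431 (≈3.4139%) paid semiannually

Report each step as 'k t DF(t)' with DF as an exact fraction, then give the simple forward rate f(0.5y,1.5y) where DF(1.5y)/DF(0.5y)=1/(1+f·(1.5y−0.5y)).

step 1 [0.5y] zero: DF = P = 989/1000 ≈ 0.989000
step 2 [1y] zero: DF = P = 9669/10000 ≈ 0.966900
step 3 [1.5y] bond c/2=7/160: DF=(1728089/1600000 − 7/160·(0.989000+0.966900))/(1+7/160) = 1191/1250 ≈ 0.952800
step 4 [2y] swap r/2=656/38431: DF=(1 − 656/38431·(0.989000+0.966900+0.952800))/(1+656/38431) = 584/625 ≈ 0.934400

1 1/2 989/1000
2 1 9669/10000
3 3/2 1191/1250
4 2 584/625
f(0.5y,1.5y) = ((989/1000)/(1191/1250) − 1)/(1) = 181/4764 ≈ 3.7993%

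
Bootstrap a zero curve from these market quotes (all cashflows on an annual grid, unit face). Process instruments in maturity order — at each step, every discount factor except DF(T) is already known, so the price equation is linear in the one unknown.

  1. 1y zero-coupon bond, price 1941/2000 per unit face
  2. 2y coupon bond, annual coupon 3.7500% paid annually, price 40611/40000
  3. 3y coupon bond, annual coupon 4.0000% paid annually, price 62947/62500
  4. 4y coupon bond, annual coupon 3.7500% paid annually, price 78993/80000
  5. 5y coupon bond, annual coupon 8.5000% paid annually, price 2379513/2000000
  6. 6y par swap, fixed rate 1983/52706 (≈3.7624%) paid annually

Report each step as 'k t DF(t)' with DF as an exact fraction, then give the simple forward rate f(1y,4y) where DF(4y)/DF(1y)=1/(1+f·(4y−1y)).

1 1 1941/2000
2 2 1887/2000
3 3 2237/2500
4 4 4251/5000
5 5 8099/10000
6 6 8017/10000
f(1y,4y) = ((1941/2000)/(4251/5000) − 1)/(3) = 401/8502 ≈ 4.7165%

step 1 [1y] zero: DF = P = 1941/2000 ≈ 0.970500
step 2 [2y] bond c/1=3/80: DF=(40611/40000 − 3/80·(0.970500))/(1+3/80) = 1887/2000 ≈ 0.943500
step 3 [3y] bond c/1=1/25: DF=(62947/62500 − 1/25·(0.970500+0.943500))/(1+1/25) = 2237/2500 ≈ 0.894800
step 4 [4y] bond c/1=3/80: DF=(78993/80000 − 3/80·(0.970500+0.943500+0.894800))/(1+3/80) = 4251/5000 ≈ 0.850200
step 5 [5y] bond c/1=17/200: DF=(2379513/2000000 − 17/200·(0.970500+0.943500+0.894800+0.850200))/(1+17/200) = 8099/10000 ≈ 0.809900
step 6 [6y] swap r/1=1983/52706: DF=(1 − 1983/52706·(0.970500+0.943500+0.894800+0.850200+0.809900))/(1+1983/52706) = 8017/10000 ≈ 0.801700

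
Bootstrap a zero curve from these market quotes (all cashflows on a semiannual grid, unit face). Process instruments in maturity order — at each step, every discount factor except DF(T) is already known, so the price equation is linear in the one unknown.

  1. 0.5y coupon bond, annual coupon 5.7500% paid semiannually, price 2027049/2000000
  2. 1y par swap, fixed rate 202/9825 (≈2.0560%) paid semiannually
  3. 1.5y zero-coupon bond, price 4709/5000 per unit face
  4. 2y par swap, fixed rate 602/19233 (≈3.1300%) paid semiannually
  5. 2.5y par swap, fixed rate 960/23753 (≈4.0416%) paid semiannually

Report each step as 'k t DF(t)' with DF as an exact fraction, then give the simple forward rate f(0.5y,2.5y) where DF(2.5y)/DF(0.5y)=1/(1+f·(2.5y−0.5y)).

1 1/2 2463/2500
2 1 4899/5000
3 3/2 4709/5000
4 2 4699/5000
5 5/2 113/125
f(0.5y,2.5y) = ((2463/2500)/(113/125) − 1)/(2) = 203/4520 ≈ 4.4912%

step 1 [0.5y] bond c/2=23/800: DF=(2027049/2000000 − 23/800·(0))/(1+23/800) = 2463/2500 ≈ 0.985200
step 2 [1y] swap r/2=101/9825: DF=(1 − 101/9825·(0.985200))/(1+101/9825) = 4899/5000 ≈ 0.979800
step 3 [1.5y] zero: DF = P = 4709/5000 ≈ 0.941800
step 4 [2y] swap r/2=301/19233: DF=(1 − 301/19233·(0.985200+0.979800+0.941800))/(1+301/19233) = 4699/5000 ≈ 0.939800
step 5 [2.5y] swap r/2=480/23753: DF=(1 − 480/23753·(0.985200+0.979800+0.941800+0.939800))/(1+480/23753) = 113/125 ≈ 0.904000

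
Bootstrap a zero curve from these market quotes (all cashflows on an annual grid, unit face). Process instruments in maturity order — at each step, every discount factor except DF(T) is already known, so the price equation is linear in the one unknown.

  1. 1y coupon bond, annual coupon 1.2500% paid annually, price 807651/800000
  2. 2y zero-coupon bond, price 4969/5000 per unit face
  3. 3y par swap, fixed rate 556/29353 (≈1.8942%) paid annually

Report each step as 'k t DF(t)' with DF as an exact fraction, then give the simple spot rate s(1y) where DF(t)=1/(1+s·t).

1 1 9971/10000
2 2 4969/5000
3 3 2361/2500
s(1y) = (1/(9971/10000) − 1)/(1) = 29/9971 ≈ 0.2908%

step 1 [1y] bond c/1=1/80: DF=(807651/800000 − 1/80·(0))/(1+1/80) = 9971/10000 ≈ 0.997100
step 2 [2y] zero: DF = P = 4969/5000 ≈ 0.993800
step 3 [3y] swap r/1=556/29353: DF=(1 − 556/29353·(0.997100+0.993800))/(1+556/29353) = 2361/2500 ≈ 0.944400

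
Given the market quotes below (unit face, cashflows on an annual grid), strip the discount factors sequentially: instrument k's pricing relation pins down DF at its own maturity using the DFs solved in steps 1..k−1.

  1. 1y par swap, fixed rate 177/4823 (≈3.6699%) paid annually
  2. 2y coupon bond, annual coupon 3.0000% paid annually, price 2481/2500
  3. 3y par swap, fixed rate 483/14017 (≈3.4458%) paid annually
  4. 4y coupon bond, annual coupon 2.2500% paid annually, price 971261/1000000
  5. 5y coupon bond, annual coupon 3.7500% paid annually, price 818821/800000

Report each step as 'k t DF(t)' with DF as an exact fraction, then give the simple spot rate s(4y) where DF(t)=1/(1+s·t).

1 1 4823/5000
2 2 4677/5000
3 3 4517/5000
4 4 4441/5000
5 5 8531/10000
s(4y) = (1/(4441/5000) − 1)/(4) = 559/17764 ≈ 3.1468%

step 1 [1y] swap r/1=177/4823: DF=(1 − 177/4823·(0))/(1+177/4823) = 4823/5000 ≈ 0.964600
step 2 [2y] bond c/1=3/100: DF=(2481/2500 − 3/100·(0.964600))/(1+3/100) = 4677/5000 ≈ 0.935400
step 3 [3y] swap r/1=483/14017: DF=(1 − 483/14017·(0.964600+0.935400))/(1+483/14017) = 4517/5000 ≈ 0.903400
step 4 [4y] bond c/1=9/400: DF=(971261/1000000 − 9/400·(0.964600+0.935400+0.903400))/(1+9/400) = 4441/5000 ≈ 0.888200
step 5 [5y] bond c/1=3/80: DF=(818821/800000 − 3/80·(0.964600+0.935400+0.903400+0.888200))/(1+3/80) = 8531/10000 ≈ 0.853100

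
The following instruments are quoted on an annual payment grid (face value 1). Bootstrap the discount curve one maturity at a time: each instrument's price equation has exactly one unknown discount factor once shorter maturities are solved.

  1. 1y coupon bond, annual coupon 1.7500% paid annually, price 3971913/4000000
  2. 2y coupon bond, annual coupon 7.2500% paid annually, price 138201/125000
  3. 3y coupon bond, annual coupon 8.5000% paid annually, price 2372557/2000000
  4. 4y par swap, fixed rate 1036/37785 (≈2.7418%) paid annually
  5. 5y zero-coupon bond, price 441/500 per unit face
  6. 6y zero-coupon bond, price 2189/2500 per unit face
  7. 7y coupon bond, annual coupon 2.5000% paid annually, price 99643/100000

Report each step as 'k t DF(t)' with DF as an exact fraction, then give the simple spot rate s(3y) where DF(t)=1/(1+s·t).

step 1 [1y] bond c/1=7/400: DF=(3971913/4000000 − 7/400·(0))/(1+7/400) = 9759/10000 ≈ 0.975900
step 2 [2y] bond c/1=29/400: DF=(138201/125000 − 29/400·(0.975900))/(1+29/400) = 9649/10000 ≈ 0.964900
step 3 [3y] bond c/1=17/200: DF=(2372557/2000000 − 17/200·(0.975900+0.964900))/(1+17/200) = 9413/10000 ≈ 0.941300
step 4 [4y] swap r/1=1036/37785: DF=(1 − 1036/37785·(0.975900+0.964900+0.941300))/(1+1036/37785) = 2241/2500 ≈ 0.896400
step 5 [5y] zero: DF = P = 441/500 ≈ 0.882000
step 6 [6y] zero: DF = P = 2189/2500 ≈ 0.875600
step 7 [7y] bond c/1=1/40: DF=(99643/100000 − 1/40·(0.975900+0.964900+0.941300+0.896400+0.882000+0.875600))/(1+1/40) = 8371/10000 ≈ 0.837100

1 1 9759/10000
2 2 9649/10000
3 3 9413/10000
4 4 2241/2500
5 5 441/500
6 6 2189/2500
7 7 8371/10000
s(3y) = (1/(9413/10000) − 1)/(3) = 587/28239 ≈ 2.0787%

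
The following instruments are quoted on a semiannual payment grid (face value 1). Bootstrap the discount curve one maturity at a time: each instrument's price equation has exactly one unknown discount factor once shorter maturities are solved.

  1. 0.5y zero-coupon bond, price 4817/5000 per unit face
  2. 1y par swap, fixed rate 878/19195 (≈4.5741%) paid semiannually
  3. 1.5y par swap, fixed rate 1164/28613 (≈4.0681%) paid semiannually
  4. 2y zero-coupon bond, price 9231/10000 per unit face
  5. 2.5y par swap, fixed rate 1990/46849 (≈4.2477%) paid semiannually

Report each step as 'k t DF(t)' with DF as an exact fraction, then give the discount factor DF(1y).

step 1 [0.5y] zero: DF = P = 4817/5000 ≈ 0.963400
step 2 [1y] swap r/2=439/19195: DF=(1 − 439/19195·(0.963400))/(1+439/19195) = 9561/10000 ≈ 0.956100
step 3 [1.5y] swap r/2=582/28613: DF=(1 − 582/28613·(0.963400+0.956100))/(1+582/28613) = 4709/5000 ≈ 0.941800
step 4 [2y] zero: DF = P = 9231/10000 ≈ 0.923100
step 5 [2.5y] swap r/2=995/46849: DF=(1 − 995/46849·(0.963400+0.956100+0.941800+0.923100))/(1+995/46849) = 1801/2000 ≈ 0.900500

1 1/2 4817/5000
2 1 9561/10000
3 3/2 4709/5000
4 2 9231/10000
5 5/2 1801/2000
DF(1y) = 9561/10000 ≈ 0.956100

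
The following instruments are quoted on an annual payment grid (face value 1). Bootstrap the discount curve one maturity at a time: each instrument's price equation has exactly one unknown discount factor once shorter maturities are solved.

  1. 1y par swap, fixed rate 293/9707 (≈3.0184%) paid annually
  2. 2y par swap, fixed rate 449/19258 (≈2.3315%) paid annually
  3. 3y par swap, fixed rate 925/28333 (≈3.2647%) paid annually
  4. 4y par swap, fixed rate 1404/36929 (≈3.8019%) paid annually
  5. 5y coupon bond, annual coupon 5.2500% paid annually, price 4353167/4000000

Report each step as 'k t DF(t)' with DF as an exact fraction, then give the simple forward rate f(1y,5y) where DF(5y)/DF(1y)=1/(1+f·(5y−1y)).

step 1 [1y] swap r/1=293/9707: DF=(1 − 293/9707·(0))/(1+293/9707) = 9707/10000 ≈ 0.970700
step 2 [2y] swap r/1=449/19258: DF=(1 − 449/19258·(0.970700))/(1+449/19258) = 9551/10000 ≈ 0.955100
step 3 [3y] swap r/1=925/28333: DF=(1 − 925/28333·(0.970700+0.955100))/(1+925/28333) = 363/400 ≈ 0.907500
step 4 [4y] swap r/1=1404/36929: DF=(1 − 1404/36929·(0.970700+0.955100+0.907500))/(1+1404/36929) = 2149/2500 ≈ 0.859600
step 5 [5y] bond c/1=21/400: DF=(4353167/4000000 − 21/400·(0.970700+0.955100+0.907500+0.859600))/(1+21/400) = 4249/5000 ≈ 0.849800

1 1 9707/10000
2 2 9551/10000
3 3 363/400
4 4 2149/2500
5 5 4249/5000
f(1y,5y) = ((9707/10000)/(4249/5000) − 1)/(4) = 1209/33992 ≈ 3.5567%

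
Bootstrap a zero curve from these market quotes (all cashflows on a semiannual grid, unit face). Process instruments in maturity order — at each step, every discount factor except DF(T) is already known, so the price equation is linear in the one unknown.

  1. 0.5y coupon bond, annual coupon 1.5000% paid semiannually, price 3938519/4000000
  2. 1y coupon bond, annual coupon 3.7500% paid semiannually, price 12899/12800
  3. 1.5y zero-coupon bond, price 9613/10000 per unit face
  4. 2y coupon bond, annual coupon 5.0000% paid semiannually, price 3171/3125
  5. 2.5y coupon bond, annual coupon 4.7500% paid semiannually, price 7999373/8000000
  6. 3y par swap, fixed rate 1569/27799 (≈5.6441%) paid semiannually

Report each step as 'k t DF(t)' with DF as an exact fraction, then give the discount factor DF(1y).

step 1 [0.5y] bond c/2=3/400: DF=(3938519/4000000 − 3/400·(0))/(1+3/400) = 9773/10000 ≈ 0.977300
step 2 [1y] bond c/2=3/160: DF=(12899/12800 − 3/160·(0.977300))/(1+3/160) = 607/625 ≈ 0.971200
step 3 [1.5y] zero: DF = P = 9613/10000 ≈ 0.961300
step 4 [2y] bond c/2=1/40: DF=(3171/3125 − 1/40·(0.977300+0.971200+0.961300))/(1+1/40) = 919/1000 ≈ 0.919000
step 5 [2.5y] bond c/2=19/800: DF=(7999373/8000000 − 19/800·(0.977300+0.971200+0.961300+0.919000))/(1+19/800) = 8879/10000 ≈ 0.887900
step 6 [3y] swap r/2=1569/55598: DF=(1 − 1569/55598·(0.977300+0.971200+0.961300+0.919000+0.887900))/(1+1569/55598) = 8431/10000 ≈ 0.843100

1 1/2 9773/10000
2 1 607/625
3 3/2 9613/10000
4 2 919/1000
5 5/2 8879/10000
6 3 8431/10000
DF(1y) = 607/625 ≈ 0.971200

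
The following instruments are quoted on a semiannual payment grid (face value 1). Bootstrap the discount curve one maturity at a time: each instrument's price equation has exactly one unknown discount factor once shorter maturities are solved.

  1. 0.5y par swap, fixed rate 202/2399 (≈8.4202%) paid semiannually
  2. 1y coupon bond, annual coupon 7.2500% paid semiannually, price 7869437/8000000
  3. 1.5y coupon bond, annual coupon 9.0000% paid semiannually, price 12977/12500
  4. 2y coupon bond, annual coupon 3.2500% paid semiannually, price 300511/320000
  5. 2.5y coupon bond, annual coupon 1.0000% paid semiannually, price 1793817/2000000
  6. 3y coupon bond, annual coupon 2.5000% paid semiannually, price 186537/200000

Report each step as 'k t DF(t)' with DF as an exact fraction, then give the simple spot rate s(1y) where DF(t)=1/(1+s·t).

1 1/2 2399/2500
2 1 9157/10000
3 3/2 9127/10000
4 2 1759/2000
5 5/2 4371/5000
6 3 8651/10000
s(1y) = (1/(9157/10000) − 1)/(1) = 843/9157 ≈ 9.2061%

step 1 [0.5y] swap r/2=101/2399: DF=(1 − 101/2399·(0))/(1+101/2399) = 2399/2500 ≈ 0.959600
step 2 [1y] bond c/2=29/800: DF=(7869437/8000000 − 29/800·(0.959600))/(1+29/800) = 9157/10000 ≈ 0.915700
step 3 [1.5y] bond c/2=9/200: DF=(12977/12500 − 9/200·(0.959600+0.915700))/(1+9/200) = 9127/10000 ≈ 0.912700
step 4 [2y] bond c/2=13/800: DF=(300511/320000 − 13/800·(0.959600+0.915700+0.912700))/(1+13/800) = 1759/2000 ≈ 0.879500
step 5 [2.5y] bond c/2=1/200: DF=(1793817/2000000 − 1/200·(0.959600+0.915700+0.912700+0.879500))/(1+1/200) = 4371/5000 ≈ 0.874200
step 6 [3y] bond c/2=1/80: DF=(186537/200000 − 1/80·(0.959600+0.915700+0.912700+0.879500+0.874200))/(1+1/80) = 8651/10000 ≈ 0.865100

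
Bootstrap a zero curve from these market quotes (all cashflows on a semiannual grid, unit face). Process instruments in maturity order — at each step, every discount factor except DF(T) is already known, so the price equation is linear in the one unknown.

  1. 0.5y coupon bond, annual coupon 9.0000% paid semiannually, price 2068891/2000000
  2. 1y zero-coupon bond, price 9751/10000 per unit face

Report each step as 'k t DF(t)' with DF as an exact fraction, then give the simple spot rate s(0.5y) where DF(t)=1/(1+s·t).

1 1/2 9899/10000
2 1 9751/10000
s(0.5y) = (1/(9899/10000) − 1)/(1/2) = 202/9899 ≈ 2.0406%

step 1 [0.5y] bond c/2=9/200: DF=(2068891/2000000 − 9/200·(0))/(1+9/200) = 9899/10000 ≈ 0.989900
step 2 [1y] zero: DF = P = 9751/10000 ≈ 0.975100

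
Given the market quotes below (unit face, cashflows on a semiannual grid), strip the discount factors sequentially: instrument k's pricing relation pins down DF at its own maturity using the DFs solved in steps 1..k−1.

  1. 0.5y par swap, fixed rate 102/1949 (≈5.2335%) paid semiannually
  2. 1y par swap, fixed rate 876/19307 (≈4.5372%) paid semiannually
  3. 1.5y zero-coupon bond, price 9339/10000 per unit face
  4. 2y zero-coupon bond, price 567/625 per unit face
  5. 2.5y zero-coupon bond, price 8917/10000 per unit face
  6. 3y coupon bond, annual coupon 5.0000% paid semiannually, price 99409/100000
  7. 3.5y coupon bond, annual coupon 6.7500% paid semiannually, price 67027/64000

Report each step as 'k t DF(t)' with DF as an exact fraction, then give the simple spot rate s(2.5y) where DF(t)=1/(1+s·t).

1 1/2 1949/2000
2 1 4781/5000
3 3/2 9339/10000
4 2 567/625
5 5/2 8917/10000
6 3 8561/10000
7 7/2 8329/10000
s(2.5y) = (1/(8917/10000) − 1)/(5/2) = 2166/44585 ≈ 4.8581%

step 1 [0.5y] swap r/2=51/1949: DF=(1 − 51/1949·(0))/(1+51/1949) = 1949/2000 ≈ 0.974500
step 2 [1y] swap r/2=438/19307: DF=(1 − 438/19307·(0.974500))/(1+438/19307) = 4781/5000 ≈ 0.956200
step 3 [1.5y] zero: DF = P = 9339/10000 ≈ 0.933900
step 4 [2y] zero: DF = P = 567/625 ≈ 0.907200
step 5 [2.5y] zero: DF = P = 8917/10000 ≈ 0.891700
step 6 [3y] bond c/2=1/40: DF=(99409/100000 − 1/40·(0.974500+0.956200+0.933900+0.907200+0.891700))/(1+1/40) = 8561/10000 ≈ 0.856100
step 7 [3.5y] bond c/2=27/800: DF=(67027/64000 − 27/800·(0.974500+0.956200+0.933900+0.907200+0.891700+0.856100))/(1+27/800) = 8329/10000 ≈ 0.832900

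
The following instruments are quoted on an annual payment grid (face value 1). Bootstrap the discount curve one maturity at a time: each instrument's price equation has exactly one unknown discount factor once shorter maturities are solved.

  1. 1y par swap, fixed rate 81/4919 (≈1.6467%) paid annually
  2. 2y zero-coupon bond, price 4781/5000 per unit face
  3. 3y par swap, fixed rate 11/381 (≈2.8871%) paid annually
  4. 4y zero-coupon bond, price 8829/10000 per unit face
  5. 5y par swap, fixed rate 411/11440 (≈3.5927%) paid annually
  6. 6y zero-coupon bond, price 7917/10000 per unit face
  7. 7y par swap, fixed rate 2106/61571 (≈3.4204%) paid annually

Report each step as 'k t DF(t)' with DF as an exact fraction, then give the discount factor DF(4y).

1 1 4919/5000
2 2 4781/5000
3 3 367/400
4 4 8829/10000
5 5 2089/2500
6 6 7917/10000
7 7 3947/5000
DF(4y) = 8829/10000 ≈ 0.882900

step 1 [1y] swap r/1=81/4919: DF=(1 − 81/4919·(0))/(1+81/4919) = 4919/5000 ≈ 0.983800
step 2 [2y] zero: DF = P = 4781/5000 ≈ 0.956200
step 3 [3y] swap r/1=11/381: DF=(1 − 11/381·(0.983800+0.956200))/(1+11/381) = 367/400 ≈ 0.917500
step 4 [4y] zero: DF = P = 8829/10000 ≈ 0.882900
step 5 [5y] swap r/1=411/11440: DF=(1 − 411/11440·(0.983800+0.956200+0.917500+0.882900))/(1+411/11440) = 2089/2500 ≈ 0.835600
step 6 [6y] zero: DF = P = 7917/10000 ≈ 0.791700
step 7 [7y] swap r/1=2106/61571: DF=(1 − 2106/61571·(0.983800+0.956200+0.917500+0.882900+0.835600+0.791700))/(1+2106/61571) = 3947/5000 ≈ 0.789400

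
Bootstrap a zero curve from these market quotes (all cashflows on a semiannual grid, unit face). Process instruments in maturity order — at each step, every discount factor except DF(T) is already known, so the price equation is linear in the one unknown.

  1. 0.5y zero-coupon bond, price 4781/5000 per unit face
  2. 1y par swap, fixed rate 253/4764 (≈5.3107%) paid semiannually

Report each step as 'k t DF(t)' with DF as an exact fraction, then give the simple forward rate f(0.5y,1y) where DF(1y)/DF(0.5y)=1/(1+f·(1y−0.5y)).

step 1 [0.5y] zero: DF = P = 4781/5000 ≈ 0.956200
step 2 [1y] swap r/2=253/9528: DF=(1 − 253/9528·(0.956200))/(1+253/9528) = 4747/5000 ≈ 0.949400

1 1/2 4781/5000
2 1 4747/5000
f(0.5y,1y) = ((4781/5000)/(4747/5000) − 1)/(1/2) = 68/4747 ≈ 1.4325%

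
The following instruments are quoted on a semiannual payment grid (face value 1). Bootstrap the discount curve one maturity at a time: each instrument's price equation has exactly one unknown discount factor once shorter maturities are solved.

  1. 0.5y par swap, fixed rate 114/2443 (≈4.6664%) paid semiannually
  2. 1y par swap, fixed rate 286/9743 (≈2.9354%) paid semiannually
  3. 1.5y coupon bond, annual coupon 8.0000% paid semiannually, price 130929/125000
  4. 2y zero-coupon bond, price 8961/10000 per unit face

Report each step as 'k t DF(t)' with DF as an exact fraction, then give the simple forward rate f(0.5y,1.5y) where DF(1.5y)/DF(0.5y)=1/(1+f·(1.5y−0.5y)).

step 1 [0.5y] swap r/2=57/2443: DF=(1 − 57/2443·(0))/(1+57/2443) = 2443/2500 ≈ 0.977200
step 2 [1y] swap r/2=143/9743: DF=(1 − 143/9743·(0.977200))/(1+143/9743) = 4857/5000 ≈ 0.971400
step 3 [1.5y] bond c/2=1/25: DF=(130929/125000 − 1/25·(0.977200+0.971400))/(1+1/25) = 4661/5000 ≈ 0.932200
step 4 [2y] zero: DF = P = 8961/10000 ≈ 0.896100

1 1/2 2443/2500
2 1 4857/5000
3 3/2 4661/5000
4 2 8961/10000
f(0.5y,1.5y) = ((2443/2500)/(4661/5000) − 1)/(1) = 225/4661 ≈ 4.8273%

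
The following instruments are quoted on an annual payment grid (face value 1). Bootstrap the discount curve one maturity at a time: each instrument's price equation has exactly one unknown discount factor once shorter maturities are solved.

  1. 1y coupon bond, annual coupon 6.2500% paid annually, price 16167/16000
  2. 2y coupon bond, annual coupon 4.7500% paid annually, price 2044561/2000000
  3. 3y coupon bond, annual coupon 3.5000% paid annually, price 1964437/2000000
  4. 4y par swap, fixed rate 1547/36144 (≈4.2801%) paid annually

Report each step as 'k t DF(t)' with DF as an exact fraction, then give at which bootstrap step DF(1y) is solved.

1 1 951/1000
2 2 583/625
3 3 8853/10000
4 4 8453/10000
DF(1y) is solved at step 1

step 1 [1y] bond c/1=1/16: DF=(16167/16000 − 1/16·(0))/(1+1/16) = 951/1000 ≈ 0.951000
step 2 [2y] bond c/1=19/400: DF=(2044561/2000000 − 19/400·(0.951000))/(1+19/400) = 583/625 ≈ 0.932800
step 3 [3y] bond c/1=7/200: DF=(1964437/2000000 − 7/200·(0.951000+0.932800))/(1+7/200) = 8853/10000 ≈ 0.885300
step 4 [4y] swap r/1=1547/36144: DF=(1 − 1547/36144·(0.951000+0.932800+0.885300))/(1+1547/36144) = 8453/10000 ≈ 0.845300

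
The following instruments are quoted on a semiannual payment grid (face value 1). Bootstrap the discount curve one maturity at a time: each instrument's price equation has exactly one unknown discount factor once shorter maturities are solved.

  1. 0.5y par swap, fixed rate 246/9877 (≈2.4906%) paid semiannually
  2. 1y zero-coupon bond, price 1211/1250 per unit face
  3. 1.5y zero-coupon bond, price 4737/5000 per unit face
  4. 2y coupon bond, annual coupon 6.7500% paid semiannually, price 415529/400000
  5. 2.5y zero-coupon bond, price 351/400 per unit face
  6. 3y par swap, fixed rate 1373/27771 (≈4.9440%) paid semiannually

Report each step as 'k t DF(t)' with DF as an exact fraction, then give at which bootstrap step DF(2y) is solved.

step 1 [0.5y] swap r/2=123/9877: DF=(1 − 123/9877·(0))/(1+123/9877) = 9877/10000 ≈ 0.987700
step 2 [1y] zero: DF = P = 1211/1250 ≈ 0.968800
step 3 [1.5y] zero: DF = P = 4737/5000 ≈ 0.947400
step 4 [2y] bond c/2=27/800: DF=(415529/400000 − 27/800·(0.987700+0.968800+0.947400))/(1+27/800) = 9101/10000 ≈ 0.910100
step 5 [2.5y] zero: DF = P = 351/400 ≈ 0.877500
step 6 [3y] swap r/2=1373/55542: DF=(1 − 1373/55542·(0.987700+0.968800+0.947400+0.910100+0.877500))/(1+1373/55542) = 8627/10000 ≈ 0.862700

1 1/2 9877/10000
2 1 1211/1250
3 3/2 4737/5000
4 2 9101/10000
5 5/2 351/400
6 3 8627/10000
DF(2y) is solved at step 4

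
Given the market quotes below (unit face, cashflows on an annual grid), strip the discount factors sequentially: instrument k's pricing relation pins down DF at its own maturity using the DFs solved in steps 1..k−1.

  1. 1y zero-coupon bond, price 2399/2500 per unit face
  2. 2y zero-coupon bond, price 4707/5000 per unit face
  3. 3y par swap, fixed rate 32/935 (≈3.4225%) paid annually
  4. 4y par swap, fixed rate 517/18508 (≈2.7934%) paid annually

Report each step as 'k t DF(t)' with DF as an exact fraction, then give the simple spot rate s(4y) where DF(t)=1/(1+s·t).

step 1 [1y] zero: DF = P = 2399/2500 ≈ 0.959600
step 2 [2y] zero: DF = P = 4707/5000 ≈ 0.941400
step 3 [3y] swap r/1=32/935: DF=(1 − 32/935·(0.959600+0.941400))/(1+32/935) = 113/125 ≈ 0.904000
step 4 [4y] swap r/1=517/18508: DF=(1 − 517/18508·(0.959600+0.941400+0.904000))/(1+517/18508) = 4483/5000 ≈ 0.896600

1 1 2399/2500
2 2 4707/5000
3 3 113/125
4 4 4483/5000
s(4y) = (1/(4483/5000) − 1)/(4) = 517/17932 ≈ 2.8831%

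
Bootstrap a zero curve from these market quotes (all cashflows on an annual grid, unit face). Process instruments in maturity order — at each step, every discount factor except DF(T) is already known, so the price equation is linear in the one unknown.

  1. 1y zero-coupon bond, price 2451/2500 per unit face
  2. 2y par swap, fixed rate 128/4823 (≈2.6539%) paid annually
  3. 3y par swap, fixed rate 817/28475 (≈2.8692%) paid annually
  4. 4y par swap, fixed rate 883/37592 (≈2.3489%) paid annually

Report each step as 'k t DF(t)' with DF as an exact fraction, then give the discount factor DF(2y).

step 1 [1y] zero: DF = P = 2451/2500 ≈ 0.980400
step 2 [2y] swap r/1=128/4823: DF=(1 − 128/4823·(0.980400))/(1+128/4823) = 593/625 ≈ 0.948800
step 3 [3y] swap r/1=817/28475: DF=(1 − 817/28475·(0.980400+0.948800))/(1+817/28475) = 9183/10000 ≈ 0.918300
step 4 [4y] swap r/1=883/37592: DF=(1 − 883/37592·(0.980400+0.948800+0.918300))/(1+883/37592) = 9117/10000 ≈ 0.911700

1 1 2451/2500
2 2 593/625
3 3 9183/10000
4 4 9117/10000
DF(2y) = 593/625 ≈ 0.948800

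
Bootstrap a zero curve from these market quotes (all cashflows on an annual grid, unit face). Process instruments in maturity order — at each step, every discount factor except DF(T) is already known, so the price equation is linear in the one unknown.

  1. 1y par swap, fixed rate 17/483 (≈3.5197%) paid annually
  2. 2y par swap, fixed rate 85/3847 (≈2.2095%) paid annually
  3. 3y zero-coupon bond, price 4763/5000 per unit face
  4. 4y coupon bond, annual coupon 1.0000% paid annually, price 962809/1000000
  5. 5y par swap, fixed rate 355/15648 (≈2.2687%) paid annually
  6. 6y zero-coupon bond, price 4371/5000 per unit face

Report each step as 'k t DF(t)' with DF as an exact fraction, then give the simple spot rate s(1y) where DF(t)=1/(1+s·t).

1 1 483/500
2 2 383/400
3 3 4763/5000
4 4 578/625
5 5 1787/2000
6 6 4371/5000
s(1y) = (1/(483/500) − 1)/(1) = 17/483 ≈ 3.5197%

step 1 [1y] swap r/1=17/483: DF=(1 − 17/483·(0))/(1+17/483) = 483/500 ≈ 0.966000
step 2 [2y] swap r/1=85/3847: DF=(1 − 85/3847·(0.966000))/(1+85/3847) = 383/400 ≈ 0.957500
step 3 [3y] zero: DF = P = 4763/5000 ≈ 0.952600
step 4 [4y] bond c/1=1/100: DF=(962809/1000000 − 1/100·(0.966000+0.957500+0.952600))/(1+1/100) = 578/625 ≈ 0.924800
step 5 [5y] swap r/1=355/15648: DF=(1 − 355/15648·(0.966000+0.957500+0.952600+0.924800))/(1+355/15648) = 1787/2000 ≈ 0.893500
step 6 [6y] zero: DF = P = 4371/5000 ≈ 0.874200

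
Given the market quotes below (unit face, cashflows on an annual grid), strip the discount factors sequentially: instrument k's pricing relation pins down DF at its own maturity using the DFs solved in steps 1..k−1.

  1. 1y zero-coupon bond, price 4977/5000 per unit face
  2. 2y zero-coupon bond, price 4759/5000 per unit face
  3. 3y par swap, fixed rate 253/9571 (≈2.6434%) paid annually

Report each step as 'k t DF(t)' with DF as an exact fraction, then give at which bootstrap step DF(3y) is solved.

step 1 [1y] zero: DF = P = 4977/5000 ≈ 0.995400
step 2 [2y] zero: DF = P = 4759/5000 ≈ 0.951800
step 3 [3y] swap r/1=253/9571: DF=(1 − 253/9571·(0.995400+0.951800))/(1+253/9571) = 9241/10000 ≈ 0.924100

1 1 4977/5000
2 2 4759/5000
3 3 9241/10000
DF(3y) is solved at step 3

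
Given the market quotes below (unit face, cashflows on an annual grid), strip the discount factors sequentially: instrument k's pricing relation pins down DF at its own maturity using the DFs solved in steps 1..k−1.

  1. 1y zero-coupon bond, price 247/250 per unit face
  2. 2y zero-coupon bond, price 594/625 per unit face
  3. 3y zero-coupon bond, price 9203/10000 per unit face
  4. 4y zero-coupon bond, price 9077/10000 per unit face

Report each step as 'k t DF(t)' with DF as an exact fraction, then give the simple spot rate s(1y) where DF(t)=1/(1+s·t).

1 1 247/250
2 2 594/625
3 3 9203/10000
4 4 9077/10000
s(1y) = (1/(247/250) − 1)/(1) = 3/247 ≈ 1.2146%

step 1 [1y] zero: DF = P = 247/250 ≈ 0.988000
step 2 [2y] zero: DF = P = 594/625 ≈ 0.950400
step 3 [3y] zero: DF = P = 9203/10000 ≈ 0.920300
step 4 [4y] zero: DF = P = 9077/10000 ≈ 0.907700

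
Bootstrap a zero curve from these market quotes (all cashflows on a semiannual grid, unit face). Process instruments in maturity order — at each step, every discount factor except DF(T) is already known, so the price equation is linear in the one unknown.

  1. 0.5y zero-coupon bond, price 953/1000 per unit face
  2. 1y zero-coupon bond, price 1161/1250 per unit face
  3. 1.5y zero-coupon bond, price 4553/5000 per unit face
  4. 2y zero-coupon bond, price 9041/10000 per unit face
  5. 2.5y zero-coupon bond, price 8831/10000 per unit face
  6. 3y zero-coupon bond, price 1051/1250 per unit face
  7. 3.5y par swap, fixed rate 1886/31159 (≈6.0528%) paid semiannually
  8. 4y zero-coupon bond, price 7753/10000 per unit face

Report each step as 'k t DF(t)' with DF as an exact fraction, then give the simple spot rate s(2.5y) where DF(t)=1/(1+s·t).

step 1 [0.5y] zero: DF = P = 953/1000 ≈ 0.953000
step 2 [1y] zero: DF = P = 1161/1250 ≈ 0.928800
step 3 [1.5y] zero: DF = P = 4553/5000 ≈ 0.910600
step 4 [2y] zero: DF = P = 9041/10000 ≈ 0.904100
step 5 [2.5y] zero: DF = P = 8831/10000 ≈ 0.883100
step 6 [3y] zero: DF = P = 1051/1250 ≈ 0.840800
step 7 [3.5y] swap r/2=943/31159: DF=(1 − 943/31159·(0.953000+0.928800+0.910600+0.904100+0.883100+0.840800))/(1+943/31159) = 4057/5000 ≈ 0.811400
step 8 [4y] zero: DF = P = 7753/10000 ≈ 0.775300

1 1/2 953/1000
2 1 1161/1250
3 3/2 4553/5000
4 2 9041/10000
5 5/2 8831/10000
6 3 1051/1250
7 7/2 4057/5000
8 4 7753/10000
s(2.5y) = (1/(8831/10000) − 1)/(5/2) = 2338/44155 ≈ 5.2950%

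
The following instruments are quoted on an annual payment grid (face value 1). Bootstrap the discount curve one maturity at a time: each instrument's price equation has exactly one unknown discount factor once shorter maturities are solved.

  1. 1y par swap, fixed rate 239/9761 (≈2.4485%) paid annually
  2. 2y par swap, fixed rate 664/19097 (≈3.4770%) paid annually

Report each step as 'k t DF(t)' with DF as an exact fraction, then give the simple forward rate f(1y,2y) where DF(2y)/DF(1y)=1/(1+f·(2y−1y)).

1 1 9761/10000
2 2 1167/1250
f(1y,2y) = ((9761/10000)/(1167/1250) − 1)/(1) = 425/9336 ≈ 4.5523%

step 1 [1y] swap r/1=239/9761: DF=(1 − 239/9761·(0))/(1+239/9761) = 9761/10000 ≈ 0.976100
step 2 [2y] swap r/1=664/19097: DF=(1 − 664/19097·(0.976100))/(1+664/19097) = 1167/1250 ≈ 0.933600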